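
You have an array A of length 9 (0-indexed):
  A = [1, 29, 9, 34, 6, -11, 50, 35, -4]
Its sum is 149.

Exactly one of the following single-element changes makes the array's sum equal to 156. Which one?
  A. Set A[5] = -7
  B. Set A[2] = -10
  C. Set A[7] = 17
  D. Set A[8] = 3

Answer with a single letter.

Answer: D

Derivation:
Option A: A[5] -11->-7, delta=4, new_sum=149+(4)=153
Option B: A[2] 9->-10, delta=-19, new_sum=149+(-19)=130
Option C: A[7] 35->17, delta=-18, new_sum=149+(-18)=131
Option D: A[8] -4->3, delta=7, new_sum=149+(7)=156 <-- matches target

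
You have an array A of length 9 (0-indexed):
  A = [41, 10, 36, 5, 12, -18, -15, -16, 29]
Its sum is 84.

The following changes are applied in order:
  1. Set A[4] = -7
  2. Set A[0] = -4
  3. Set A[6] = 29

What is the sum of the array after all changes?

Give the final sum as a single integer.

Initial sum: 84
Change 1: A[4] 12 -> -7, delta = -19, sum = 65
Change 2: A[0] 41 -> -4, delta = -45, sum = 20
Change 3: A[6] -15 -> 29, delta = 44, sum = 64

Answer: 64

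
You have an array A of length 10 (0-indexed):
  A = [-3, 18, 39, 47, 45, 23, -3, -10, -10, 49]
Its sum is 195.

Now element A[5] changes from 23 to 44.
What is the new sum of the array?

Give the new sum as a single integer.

Answer: 216

Derivation:
Old value at index 5: 23
New value at index 5: 44
Delta = 44 - 23 = 21
New sum = old_sum + delta = 195 + (21) = 216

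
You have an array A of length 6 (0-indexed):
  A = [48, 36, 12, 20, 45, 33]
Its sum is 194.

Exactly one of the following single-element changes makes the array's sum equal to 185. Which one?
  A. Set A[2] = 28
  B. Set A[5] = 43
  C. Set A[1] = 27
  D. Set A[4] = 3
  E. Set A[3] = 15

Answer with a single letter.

Answer: C

Derivation:
Option A: A[2] 12->28, delta=16, new_sum=194+(16)=210
Option B: A[5] 33->43, delta=10, new_sum=194+(10)=204
Option C: A[1] 36->27, delta=-9, new_sum=194+(-9)=185 <-- matches target
Option D: A[4] 45->3, delta=-42, new_sum=194+(-42)=152
Option E: A[3] 20->15, delta=-5, new_sum=194+(-5)=189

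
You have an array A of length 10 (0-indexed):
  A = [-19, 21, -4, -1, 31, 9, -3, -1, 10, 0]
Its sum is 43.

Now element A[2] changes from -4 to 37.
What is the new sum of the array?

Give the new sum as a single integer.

Old value at index 2: -4
New value at index 2: 37
Delta = 37 - -4 = 41
New sum = old_sum + delta = 43 + (41) = 84

Answer: 84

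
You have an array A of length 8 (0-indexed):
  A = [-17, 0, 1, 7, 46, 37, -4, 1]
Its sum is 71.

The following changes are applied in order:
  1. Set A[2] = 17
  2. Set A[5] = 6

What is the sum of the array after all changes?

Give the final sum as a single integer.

Initial sum: 71
Change 1: A[2] 1 -> 17, delta = 16, sum = 87
Change 2: A[5] 37 -> 6, delta = -31, sum = 56

Answer: 56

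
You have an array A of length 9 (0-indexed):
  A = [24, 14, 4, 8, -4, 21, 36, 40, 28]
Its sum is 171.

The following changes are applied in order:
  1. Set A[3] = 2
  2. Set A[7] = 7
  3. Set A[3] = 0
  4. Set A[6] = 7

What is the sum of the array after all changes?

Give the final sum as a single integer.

Answer: 101

Derivation:
Initial sum: 171
Change 1: A[3] 8 -> 2, delta = -6, sum = 165
Change 2: A[7] 40 -> 7, delta = -33, sum = 132
Change 3: A[3] 2 -> 0, delta = -2, sum = 130
Change 4: A[6] 36 -> 7, delta = -29, sum = 101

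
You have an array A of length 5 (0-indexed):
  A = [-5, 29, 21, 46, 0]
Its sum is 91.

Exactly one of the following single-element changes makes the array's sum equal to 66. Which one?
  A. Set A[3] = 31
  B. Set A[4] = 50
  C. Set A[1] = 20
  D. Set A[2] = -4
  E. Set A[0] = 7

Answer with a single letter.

Answer: D

Derivation:
Option A: A[3] 46->31, delta=-15, new_sum=91+(-15)=76
Option B: A[4] 0->50, delta=50, new_sum=91+(50)=141
Option C: A[1] 29->20, delta=-9, new_sum=91+(-9)=82
Option D: A[2] 21->-4, delta=-25, new_sum=91+(-25)=66 <-- matches target
Option E: A[0] -5->7, delta=12, new_sum=91+(12)=103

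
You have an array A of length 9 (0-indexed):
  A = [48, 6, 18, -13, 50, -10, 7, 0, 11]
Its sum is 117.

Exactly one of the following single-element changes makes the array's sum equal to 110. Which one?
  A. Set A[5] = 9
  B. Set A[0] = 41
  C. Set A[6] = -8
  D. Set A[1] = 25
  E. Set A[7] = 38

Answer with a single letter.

Option A: A[5] -10->9, delta=19, new_sum=117+(19)=136
Option B: A[0] 48->41, delta=-7, new_sum=117+(-7)=110 <-- matches target
Option C: A[6] 7->-8, delta=-15, new_sum=117+(-15)=102
Option D: A[1] 6->25, delta=19, new_sum=117+(19)=136
Option E: A[7] 0->38, delta=38, new_sum=117+(38)=155

Answer: B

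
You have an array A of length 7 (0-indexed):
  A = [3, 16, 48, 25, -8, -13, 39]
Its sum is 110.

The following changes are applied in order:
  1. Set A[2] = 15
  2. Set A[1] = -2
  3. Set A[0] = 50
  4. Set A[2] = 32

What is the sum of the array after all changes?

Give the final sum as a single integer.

Initial sum: 110
Change 1: A[2] 48 -> 15, delta = -33, sum = 77
Change 2: A[1] 16 -> -2, delta = -18, sum = 59
Change 3: A[0] 3 -> 50, delta = 47, sum = 106
Change 4: A[2] 15 -> 32, delta = 17, sum = 123

Answer: 123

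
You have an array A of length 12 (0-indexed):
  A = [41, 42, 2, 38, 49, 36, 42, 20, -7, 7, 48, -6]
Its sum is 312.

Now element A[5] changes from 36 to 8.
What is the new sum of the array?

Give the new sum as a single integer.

Answer: 284

Derivation:
Old value at index 5: 36
New value at index 5: 8
Delta = 8 - 36 = -28
New sum = old_sum + delta = 312 + (-28) = 284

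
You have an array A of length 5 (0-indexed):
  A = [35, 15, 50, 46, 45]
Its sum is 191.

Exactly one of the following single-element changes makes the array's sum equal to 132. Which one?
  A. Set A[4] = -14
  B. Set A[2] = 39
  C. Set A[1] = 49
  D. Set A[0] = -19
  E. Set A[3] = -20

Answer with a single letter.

Option A: A[4] 45->-14, delta=-59, new_sum=191+(-59)=132 <-- matches target
Option B: A[2] 50->39, delta=-11, new_sum=191+(-11)=180
Option C: A[1] 15->49, delta=34, new_sum=191+(34)=225
Option D: A[0] 35->-19, delta=-54, new_sum=191+(-54)=137
Option E: A[3] 46->-20, delta=-66, new_sum=191+(-66)=125

Answer: A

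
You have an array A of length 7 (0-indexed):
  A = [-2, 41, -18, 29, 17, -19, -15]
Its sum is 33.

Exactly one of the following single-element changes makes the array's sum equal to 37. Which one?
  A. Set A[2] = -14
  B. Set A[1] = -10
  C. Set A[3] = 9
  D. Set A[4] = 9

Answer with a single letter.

Answer: A

Derivation:
Option A: A[2] -18->-14, delta=4, new_sum=33+(4)=37 <-- matches target
Option B: A[1] 41->-10, delta=-51, new_sum=33+(-51)=-18
Option C: A[3] 29->9, delta=-20, new_sum=33+(-20)=13
Option D: A[4] 17->9, delta=-8, new_sum=33+(-8)=25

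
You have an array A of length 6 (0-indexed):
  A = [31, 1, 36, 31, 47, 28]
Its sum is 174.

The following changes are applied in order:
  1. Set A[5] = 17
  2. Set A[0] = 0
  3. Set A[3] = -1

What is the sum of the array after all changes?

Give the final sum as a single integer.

Answer: 100

Derivation:
Initial sum: 174
Change 1: A[5] 28 -> 17, delta = -11, sum = 163
Change 2: A[0] 31 -> 0, delta = -31, sum = 132
Change 3: A[3] 31 -> -1, delta = -32, sum = 100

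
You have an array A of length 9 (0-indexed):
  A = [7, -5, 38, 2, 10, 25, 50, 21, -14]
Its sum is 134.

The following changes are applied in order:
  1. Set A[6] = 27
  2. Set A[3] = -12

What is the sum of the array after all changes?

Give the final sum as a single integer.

Answer: 97

Derivation:
Initial sum: 134
Change 1: A[6] 50 -> 27, delta = -23, sum = 111
Change 2: A[3] 2 -> -12, delta = -14, sum = 97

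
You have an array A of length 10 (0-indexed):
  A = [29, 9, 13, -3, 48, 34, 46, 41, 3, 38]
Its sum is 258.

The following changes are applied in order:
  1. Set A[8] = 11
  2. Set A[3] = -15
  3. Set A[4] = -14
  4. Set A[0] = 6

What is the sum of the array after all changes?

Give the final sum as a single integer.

Answer: 169

Derivation:
Initial sum: 258
Change 1: A[8] 3 -> 11, delta = 8, sum = 266
Change 2: A[3] -3 -> -15, delta = -12, sum = 254
Change 3: A[4] 48 -> -14, delta = -62, sum = 192
Change 4: A[0] 29 -> 6, delta = -23, sum = 169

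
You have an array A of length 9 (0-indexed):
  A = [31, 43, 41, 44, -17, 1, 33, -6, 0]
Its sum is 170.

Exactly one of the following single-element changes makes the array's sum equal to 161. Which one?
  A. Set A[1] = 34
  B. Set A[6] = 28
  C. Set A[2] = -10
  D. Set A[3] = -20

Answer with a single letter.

Answer: A

Derivation:
Option A: A[1] 43->34, delta=-9, new_sum=170+(-9)=161 <-- matches target
Option B: A[6] 33->28, delta=-5, new_sum=170+(-5)=165
Option C: A[2] 41->-10, delta=-51, new_sum=170+(-51)=119
Option D: A[3] 44->-20, delta=-64, new_sum=170+(-64)=106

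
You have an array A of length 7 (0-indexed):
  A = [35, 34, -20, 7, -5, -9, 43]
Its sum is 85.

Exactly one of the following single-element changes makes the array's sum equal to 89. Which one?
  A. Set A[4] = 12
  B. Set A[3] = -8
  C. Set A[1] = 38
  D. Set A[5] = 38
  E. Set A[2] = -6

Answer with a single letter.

Answer: C

Derivation:
Option A: A[4] -5->12, delta=17, new_sum=85+(17)=102
Option B: A[3] 7->-8, delta=-15, new_sum=85+(-15)=70
Option C: A[1] 34->38, delta=4, new_sum=85+(4)=89 <-- matches target
Option D: A[5] -9->38, delta=47, new_sum=85+(47)=132
Option E: A[2] -20->-6, delta=14, new_sum=85+(14)=99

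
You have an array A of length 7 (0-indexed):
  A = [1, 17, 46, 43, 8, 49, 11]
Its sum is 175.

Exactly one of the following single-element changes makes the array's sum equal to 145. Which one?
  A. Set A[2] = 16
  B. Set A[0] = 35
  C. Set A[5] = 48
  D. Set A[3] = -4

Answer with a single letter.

Answer: A

Derivation:
Option A: A[2] 46->16, delta=-30, new_sum=175+(-30)=145 <-- matches target
Option B: A[0] 1->35, delta=34, new_sum=175+(34)=209
Option C: A[5] 49->48, delta=-1, new_sum=175+(-1)=174
Option D: A[3] 43->-4, delta=-47, new_sum=175+(-47)=128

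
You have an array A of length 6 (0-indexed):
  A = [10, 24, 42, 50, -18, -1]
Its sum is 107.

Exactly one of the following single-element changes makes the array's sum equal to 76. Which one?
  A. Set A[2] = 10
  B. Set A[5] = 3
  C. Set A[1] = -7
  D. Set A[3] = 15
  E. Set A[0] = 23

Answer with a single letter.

Option A: A[2] 42->10, delta=-32, new_sum=107+(-32)=75
Option B: A[5] -1->3, delta=4, new_sum=107+(4)=111
Option C: A[1] 24->-7, delta=-31, new_sum=107+(-31)=76 <-- matches target
Option D: A[3] 50->15, delta=-35, new_sum=107+(-35)=72
Option E: A[0] 10->23, delta=13, new_sum=107+(13)=120

Answer: C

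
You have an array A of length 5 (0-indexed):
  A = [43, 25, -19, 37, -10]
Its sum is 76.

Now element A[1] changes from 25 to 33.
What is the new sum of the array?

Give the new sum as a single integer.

Answer: 84

Derivation:
Old value at index 1: 25
New value at index 1: 33
Delta = 33 - 25 = 8
New sum = old_sum + delta = 76 + (8) = 84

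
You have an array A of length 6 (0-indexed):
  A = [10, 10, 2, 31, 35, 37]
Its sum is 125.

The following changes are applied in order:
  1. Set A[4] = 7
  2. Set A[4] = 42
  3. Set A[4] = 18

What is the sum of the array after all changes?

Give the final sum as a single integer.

Answer: 108

Derivation:
Initial sum: 125
Change 1: A[4] 35 -> 7, delta = -28, sum = 97
Change 2: A[4] 7 -> 42, delta = 35, sum = 132
Change 3: A[4] 42 -> 18, delta = -24, sum = 108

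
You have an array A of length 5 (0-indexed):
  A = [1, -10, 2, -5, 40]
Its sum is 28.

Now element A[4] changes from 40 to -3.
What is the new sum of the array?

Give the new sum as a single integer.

Answer: -15

Derivation:
Old value at index 4: 40
New value at index 4: -3
Delta = -3 - 40 = -43
New sum = old_sum + delta = 28 + (-43) = -15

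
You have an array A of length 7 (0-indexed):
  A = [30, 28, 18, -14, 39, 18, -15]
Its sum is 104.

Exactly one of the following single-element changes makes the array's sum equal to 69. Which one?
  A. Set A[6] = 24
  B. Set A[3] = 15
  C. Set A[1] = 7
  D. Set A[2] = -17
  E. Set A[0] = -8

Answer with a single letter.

Answer: D

Derivation:
Option A: A[6] -15->24, delta=39, new_sum=104+(39)=143
Option B: A[3] -14->15, delta=29, new_sum=104+(29)=133
Option C: A[1] 28->7, delta=-21, new_sum=104+(-21)=83
Option D: A[2] 18->-17, delta=-35, new_sum=104+(-35)=69 <-- matches target
Option E: A[0] 30->-8, delta=-38, new_sum=104+(-38)=66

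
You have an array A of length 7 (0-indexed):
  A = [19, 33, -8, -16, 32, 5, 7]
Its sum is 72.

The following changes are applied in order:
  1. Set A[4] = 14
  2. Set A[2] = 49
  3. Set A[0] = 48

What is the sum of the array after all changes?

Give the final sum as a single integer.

Initial sum: 72
Change 1: A[4] 32 -> 14, delta = -18, sum = 54
Change 2: A[2] -8 -> 49, delta = 57, sum = 111
Change 3: A[0] 19 -> 48, delta = 29, sum = 140

Answer: 140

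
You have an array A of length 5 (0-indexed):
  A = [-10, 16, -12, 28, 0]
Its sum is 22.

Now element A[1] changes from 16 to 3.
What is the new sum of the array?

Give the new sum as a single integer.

Old value at index 1: 16
New value at index 1: 3
Delta = 3 - 16 = -13
New sum = old_sum + delta = 22 + (-13) = 9

Answer: 9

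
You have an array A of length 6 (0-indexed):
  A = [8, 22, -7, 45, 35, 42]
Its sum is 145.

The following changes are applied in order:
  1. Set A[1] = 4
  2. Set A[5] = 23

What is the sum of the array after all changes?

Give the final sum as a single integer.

Initial sum: 145
Change 1: A[1] 22 -> 4, delta = -18, sum = 127
Change 2: A[5] 42 -> 23, delta = -19, sum = 108

Answer: 108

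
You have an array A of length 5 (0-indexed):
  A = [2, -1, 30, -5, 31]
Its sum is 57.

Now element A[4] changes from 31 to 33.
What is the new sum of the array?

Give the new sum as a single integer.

Answer: 59

Derivation:
Old value at index 4: 31
New value at index 4: 33
Delta = 33 - 31 = 2
New sum = old_sum + delta = 57 + (2) = 59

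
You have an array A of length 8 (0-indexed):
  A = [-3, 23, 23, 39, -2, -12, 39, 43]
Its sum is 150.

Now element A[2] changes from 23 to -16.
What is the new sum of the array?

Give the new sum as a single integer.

Answer: 111

Derivation:
Old value at index 2: 23
New value at index 2: -16
Delta = -16 - 23 = -39
New sum = old_sum + delta = 150 + (-39) = 111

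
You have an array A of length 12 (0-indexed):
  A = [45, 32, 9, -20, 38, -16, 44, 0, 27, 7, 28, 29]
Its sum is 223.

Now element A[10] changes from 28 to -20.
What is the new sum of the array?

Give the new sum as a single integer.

Answer: 175

Derivation:
Old value at index 10: 28
New value at index 10: -20
Delta = -20 - 28 = -48
New sum = old_sum + delta = 223 + (-48) = 175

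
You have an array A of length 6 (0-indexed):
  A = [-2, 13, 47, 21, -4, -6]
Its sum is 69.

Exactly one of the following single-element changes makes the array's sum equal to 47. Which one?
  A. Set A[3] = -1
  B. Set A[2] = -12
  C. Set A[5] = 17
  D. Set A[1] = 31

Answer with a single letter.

Option A: A[3] 21->-1, delta=-22, new_sum=69+(-22)=47 <-- matches target
Option B: A[2] 47->-12, delta=-59, new_sum=69+(-59)=10
Option C: A[5] -6->17, delta=23, new_sum=69+(23)=92
Option D: A[1] 13->31, delta=18, new_sum=69+(18)=87

Answer: A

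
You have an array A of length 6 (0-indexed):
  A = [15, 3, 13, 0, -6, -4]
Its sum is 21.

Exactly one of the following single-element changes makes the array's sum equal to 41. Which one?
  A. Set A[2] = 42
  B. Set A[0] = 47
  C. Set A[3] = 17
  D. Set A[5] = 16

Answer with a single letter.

Option A: A[2] 13->42, delta=29, new_sum=21+(29)=50
Option B: A[0] 15->47, delta=32, new_sum=21+(32)=53
Option C: A[3] 0->17, delta=17, new_sum=21+(17)=38
Option D: A[5] -4->16, delta=20, new_sum=21+(20)=41 <-- matches target

Answer: D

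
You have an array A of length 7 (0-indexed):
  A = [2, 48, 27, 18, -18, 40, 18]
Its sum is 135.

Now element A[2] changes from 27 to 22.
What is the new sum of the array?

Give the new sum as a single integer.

Answer: 130

Derivation:
Old value at index 2: 27
New value at index 2: 22
Delta = 22 - 27 = -5
New sum = old_sum + delta = 135 + (-5) = 130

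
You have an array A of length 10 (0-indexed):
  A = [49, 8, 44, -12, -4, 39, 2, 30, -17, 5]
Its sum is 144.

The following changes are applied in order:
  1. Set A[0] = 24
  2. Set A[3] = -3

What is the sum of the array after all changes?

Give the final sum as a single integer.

Initial sum: 144
Change 1: A[0] 49 -> 24, delta = -25, sum = 119
Change 2: A[3] -12 -> -3, delta = 9, sum = 128

Answer: 128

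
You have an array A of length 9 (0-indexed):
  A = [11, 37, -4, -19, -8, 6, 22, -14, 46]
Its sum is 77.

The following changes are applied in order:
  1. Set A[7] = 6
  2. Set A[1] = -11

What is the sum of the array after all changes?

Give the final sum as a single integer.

Initial sum: 77
Change 1: A[7] -14 -> 6, delta = 20, sum = 97
Change 2: A[1] 37 -> -11, delta = -48, sum = 49

Answer: 49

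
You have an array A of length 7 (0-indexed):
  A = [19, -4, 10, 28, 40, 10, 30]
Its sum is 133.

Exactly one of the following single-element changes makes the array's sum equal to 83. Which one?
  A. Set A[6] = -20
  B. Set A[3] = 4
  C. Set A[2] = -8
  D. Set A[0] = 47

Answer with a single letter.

Option A: A[6] 30->-20, delta=-50, new_sum=133+(-50)=83 <-- matches target
Option B: A[3] 28->4, delta=-24, new_sum=133+(-24)=109
Option C: A[2] 10->-8, delta=-18, new_sum=133+(-18)=115
Option D: A[0] 19->47, delta=28, new_sum=133+(28)=161

Answer: A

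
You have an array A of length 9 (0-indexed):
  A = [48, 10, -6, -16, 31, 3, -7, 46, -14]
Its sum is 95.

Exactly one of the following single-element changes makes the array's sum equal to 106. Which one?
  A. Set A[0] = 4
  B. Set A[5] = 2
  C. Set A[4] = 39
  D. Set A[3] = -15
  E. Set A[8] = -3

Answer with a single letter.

Answer: E

Derivation:
Option A: A[0] 48->4, delta=-44, new_sum=95+(-44)=51
Option B: A[5] 3->2, delta=-1, new_sum=95+(-1)=94
Option C: A[4] 31->39, delta=8, new_sum=95+(8)=103
Option D: A[3] -16->-15, delta=1, new_sum=95+(1)=96
Option E: A[8] -14->-3, delta=11, new_sum=95+(11)=106 <-- matches target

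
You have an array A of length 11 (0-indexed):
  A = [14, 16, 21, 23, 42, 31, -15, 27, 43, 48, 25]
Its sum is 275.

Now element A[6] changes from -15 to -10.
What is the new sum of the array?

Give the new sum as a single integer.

Answer: 280

Derivation:
Old value at index 6: -15
New value at index 6: -10
Delta = -10 - -15 = 5
New sum = old_sum + delta = 275 + (5) = 280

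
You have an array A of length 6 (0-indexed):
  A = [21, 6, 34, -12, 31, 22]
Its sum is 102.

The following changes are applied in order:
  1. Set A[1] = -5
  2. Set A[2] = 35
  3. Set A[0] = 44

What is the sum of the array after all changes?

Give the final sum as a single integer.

Answer: 115

Derivation:
Initial sum: 102
Change 1: A[1] 6 -> -5, delta = -11, sum = 91
Change 2: A[2] 34 -> 35, delta = 1, sum = 92
Change 3: A[0] 21 -> 44, delta = 23, sum = 115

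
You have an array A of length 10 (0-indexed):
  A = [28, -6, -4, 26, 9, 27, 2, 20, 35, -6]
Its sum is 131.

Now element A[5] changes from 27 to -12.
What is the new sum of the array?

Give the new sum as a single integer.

Old value at index 5: 27
New value at index 5: -12
Delta = -12 - 27 = -39
New sum = old_sum + delta = 131 + (-39) = 92

Answer: 92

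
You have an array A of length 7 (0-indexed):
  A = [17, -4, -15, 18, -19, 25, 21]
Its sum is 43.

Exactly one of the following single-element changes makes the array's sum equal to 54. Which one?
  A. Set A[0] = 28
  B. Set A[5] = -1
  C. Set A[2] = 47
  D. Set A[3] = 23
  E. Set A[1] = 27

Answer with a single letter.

Option A: A[0] 17->28, delta=11, new_sum=43+(11)=54 <-- matches target
Option B: A[5] 25->-1, delta=-26, new_sum=43+(-26)=17
Option C: A[2] -15->47, delta=62, new_sum=43+(62)=105
Option D: A[3] 18->23, delta=5, new_sum=43+(5)=48
Option E: A[1] -4->27, delta=31, new_sum=43+(31)=74

Answer: A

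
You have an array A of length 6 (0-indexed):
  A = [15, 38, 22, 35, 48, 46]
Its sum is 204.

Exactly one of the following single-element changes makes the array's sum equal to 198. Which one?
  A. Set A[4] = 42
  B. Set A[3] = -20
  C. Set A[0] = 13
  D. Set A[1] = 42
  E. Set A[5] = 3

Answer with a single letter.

Answer: A

Derivation:
Option A: A[4] 48->42, delta=-6, new_sum=204+(-6)=198 <-- matches target
Option B: A[3] 35->-20, delta=-55, new_sum=204+(-55)=149
Option C: A[0] 15->13, delta=-2, new_sum=204+(-2)=202
Option D: A[1] 38->42, delta=4, new_sum=204+(4)=208
Option E: A[5] 46->3, delta=-43, new_sum=204+(-43)=161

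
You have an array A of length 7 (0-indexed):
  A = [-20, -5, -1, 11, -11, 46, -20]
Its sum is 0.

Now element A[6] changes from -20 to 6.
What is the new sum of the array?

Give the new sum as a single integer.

Old value at index 6: -20
New value at index 6: 6
Delta = 6 - -20 = 26
New sum = old_sum + delta = 0 + (26) = 26

Answer: 26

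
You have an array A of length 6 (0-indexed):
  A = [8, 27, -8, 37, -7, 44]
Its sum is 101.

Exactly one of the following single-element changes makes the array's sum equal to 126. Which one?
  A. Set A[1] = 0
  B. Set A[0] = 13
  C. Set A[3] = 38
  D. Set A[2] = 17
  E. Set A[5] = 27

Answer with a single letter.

Option A: A[1] 27->0, delta=-27, new_sum=101+(-27)=74
Option B: A[0] 8->13, delta=5, new_sum=101+(5)=106
Option C: A[3] 37->38, delta=1, new_sum=101+(1)=102
Option D: A[2] -8->17, delta=25, new_sum=101+(25)=126 <-- matches target
Option E: A[5] 44->27, delta=-17, new_sum=101+(-17)=84

Answer: D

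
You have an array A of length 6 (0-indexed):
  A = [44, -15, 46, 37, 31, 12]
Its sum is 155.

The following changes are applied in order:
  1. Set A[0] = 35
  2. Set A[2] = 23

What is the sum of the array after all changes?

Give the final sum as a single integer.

Answer: 123

Derivation:
Initial sum: 155
Change 1: A[0] 44 -> 35, delta = -9, sum = 146
Change 2: A[2] 46 -> 23, delta = -23, sum = 123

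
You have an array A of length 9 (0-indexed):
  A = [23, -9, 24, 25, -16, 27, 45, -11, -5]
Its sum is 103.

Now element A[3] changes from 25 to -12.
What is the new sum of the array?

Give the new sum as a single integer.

Answer: 66

Derivation:
Old value at index 3: 25
New value at index 3: -12
Delta = -12 - 25 = -37
New sum = old_sum + delta = 103 + (-37) = 66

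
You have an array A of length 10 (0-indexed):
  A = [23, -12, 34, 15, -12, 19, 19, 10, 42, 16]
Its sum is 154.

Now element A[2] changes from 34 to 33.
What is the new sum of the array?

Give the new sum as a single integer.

Old value at index 2: 34
New value at index 2: 33
Delta = 33 - 34 = -1
New sum = old_sum + delta = 154 + (-1) = 153

Answer: 153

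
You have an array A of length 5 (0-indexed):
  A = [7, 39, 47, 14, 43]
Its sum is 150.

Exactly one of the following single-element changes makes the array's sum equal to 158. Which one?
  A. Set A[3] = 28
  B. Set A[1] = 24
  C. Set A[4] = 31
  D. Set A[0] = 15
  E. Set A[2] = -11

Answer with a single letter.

Option A: A[3] 14->28, delta=14, new_sum=150+(14)=164
Option B: A[1] 39->24, delta=-15, new_sum=150+(-15)=135
Option C: A[4] 43->31, delta=-12, new_sum=150+(-12)=138
Option D: A[0] 7->15, delta=8, new_sum=150+(8)=158 <-- matches target
Option E: A[2] 47->-11, delta=-58, new_sum=150+(-58)=92

Answer: D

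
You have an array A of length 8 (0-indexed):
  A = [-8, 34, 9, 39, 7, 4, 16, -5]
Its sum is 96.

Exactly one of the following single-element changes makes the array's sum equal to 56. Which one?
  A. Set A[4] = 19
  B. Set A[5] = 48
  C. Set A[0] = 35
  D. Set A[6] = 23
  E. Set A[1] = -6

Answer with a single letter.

Option A: A[4] 7->19, delta=12, new_sum=96+(12)=108
Option B: A[5] 4->48, delta=44, new_sum=96+(44)=140
Option C: A[0] -8->35, delta=43, new_sum=96+(43)=139
Option D: A[6] 16->23, delta=7, new_sum=96+(7)=103
Option E: A[1] 34->-6, delta=-40, new_sum=96+(-40)=56 <-- matches target

Answer: E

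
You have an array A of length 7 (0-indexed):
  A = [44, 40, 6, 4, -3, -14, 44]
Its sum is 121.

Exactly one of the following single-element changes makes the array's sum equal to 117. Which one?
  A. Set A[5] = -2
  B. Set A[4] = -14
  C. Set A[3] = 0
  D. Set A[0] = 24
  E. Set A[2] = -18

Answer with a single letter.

Option A: A[5] -14->-2, delta=12, new_sum=121+(12)=133
Option B: A[4] -3->-14, delta=-11, new_sum=121+(-11)=110
Option C: A[3] 4->0, delta=-4, new_sum=121+(-4)=117 <-- matches target
Option D: A[0] 44->24, delta=-20, new_sum=121+(-20)=101
Option E: A[2] 6->-18, delta=-24, new_sum=121+(-24)=97

Answer: C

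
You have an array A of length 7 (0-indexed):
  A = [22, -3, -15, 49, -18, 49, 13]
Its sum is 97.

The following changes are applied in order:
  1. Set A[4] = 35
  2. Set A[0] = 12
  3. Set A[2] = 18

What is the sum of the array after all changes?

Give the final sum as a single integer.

Answer: 173

Derivation:
Initial sum: 97
Change 1: A[4] -18 -> 35, delta = 53, sum = 150
Change 2: A[0] 22 -> 12, delta = -10, sum = 140
Change 3: A[2] -15 -> 18, delta = 33, sum = 173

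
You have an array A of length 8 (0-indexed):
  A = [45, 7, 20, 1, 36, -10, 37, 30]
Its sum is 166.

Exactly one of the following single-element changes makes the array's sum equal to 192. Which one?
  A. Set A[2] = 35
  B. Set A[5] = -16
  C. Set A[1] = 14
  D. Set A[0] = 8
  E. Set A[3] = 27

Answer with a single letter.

Answer: E

Derivation:
Option A: A[2] 20->35, delta=15, new_sum=166+(15)=181
Option B: A[5] -10->-16, delta=-6, new_sum=166+(-6)=160
Option C: A[1] 7->14, delta=7, new_sum=166+(7)=173
Option D: A[0] 45->8, delta=-37, new_sum=166+(-37)=129
Option E: A[3] 1->27, delta=26, new_sum=166+(26)=192 <-- matches target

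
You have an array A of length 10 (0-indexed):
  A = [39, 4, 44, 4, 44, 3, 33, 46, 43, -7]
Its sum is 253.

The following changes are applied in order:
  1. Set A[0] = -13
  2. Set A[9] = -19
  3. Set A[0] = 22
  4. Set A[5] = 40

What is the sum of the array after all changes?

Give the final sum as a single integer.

Initial sum: 253
Change 1: A[0] 39 -> -13, delta = -52, sum = 201
Change 2: A[9] -7 -> -19, delta = -12, sum = 189
Change 3: A[0] -13 -> 22, delta = 35, sum = 224
Change 4: A[5] 3 -> 40, delta = 37, sum = 261

Answer: 261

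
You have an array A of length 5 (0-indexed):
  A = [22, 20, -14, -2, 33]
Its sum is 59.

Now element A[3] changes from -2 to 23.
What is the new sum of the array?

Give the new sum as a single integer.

Old value at index 3: -2
New value at index 3: 23
Delta = 23 - -2 = 25
New sum = old_sum + delta = 59 + (25) = 84

Answer: 84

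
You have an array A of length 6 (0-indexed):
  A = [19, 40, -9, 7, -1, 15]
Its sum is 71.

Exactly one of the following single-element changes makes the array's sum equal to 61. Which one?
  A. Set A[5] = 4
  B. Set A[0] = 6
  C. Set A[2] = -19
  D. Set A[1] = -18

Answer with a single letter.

Option A: A[5] 15->4, delta=-11, new_sum=71+(-11)=60
Option B: A[0] 19->6, delta=-13, new_sum=71+(-13)=58
Option C: A[2] -9->-19, delta=-10, new_sum=71+(-10)=61 <-- matches target
Option D: A[1] 40->-18, delta=-58, new_sum=71+(-58)=13

Answer: C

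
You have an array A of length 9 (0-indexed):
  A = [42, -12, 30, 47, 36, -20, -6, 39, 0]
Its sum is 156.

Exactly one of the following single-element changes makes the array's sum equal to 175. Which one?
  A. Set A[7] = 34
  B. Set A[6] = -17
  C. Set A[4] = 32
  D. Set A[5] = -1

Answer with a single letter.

Answer: D

Derivation:
Option A: A[7] 39->34, delta=-5, new_sum=156+(-5)=151
Option B: A[6] -6->-17, delta=-11, new_sum=156+(-11)=145
Option C: A[4] 36->32, delta=-4, new_sum=156+(-4)=152
Option D: A[5] -20->-1, delta=19, new_sum=156+(19)=175 <-- matches target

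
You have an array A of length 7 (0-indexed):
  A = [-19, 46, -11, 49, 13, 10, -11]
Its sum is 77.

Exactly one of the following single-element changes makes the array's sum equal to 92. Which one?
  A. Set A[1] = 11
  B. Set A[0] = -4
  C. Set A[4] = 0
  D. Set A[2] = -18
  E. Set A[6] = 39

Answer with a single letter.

Answer: B

Derivation:
Option A: A[1] 46->11, delta=-35, new_sum=77+(-35)=42
Option B: A[0] -19->-4, delta=15, new_sum=77+(15)=92 <-- matches target
Option C: A[4] 13->0, delta=-13, new_sum=77+(-13)=64
Option D: A[2] -11->-18, delta=-7, new_sum=77+(-7)=70
Option E: A[6] -11->39, delta=50, new_sum=77+(50)=127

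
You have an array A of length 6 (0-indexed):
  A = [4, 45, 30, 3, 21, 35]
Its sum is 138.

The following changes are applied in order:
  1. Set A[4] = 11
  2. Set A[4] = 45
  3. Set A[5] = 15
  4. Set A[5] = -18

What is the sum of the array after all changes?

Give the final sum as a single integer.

Answer: 109

Derivation:
Initial sum: 138
Change 1: A[4] 21 -> 11, delta = -10, sum = 128
Change 2: A[4] 11 -> 45, delta = 34, sum = 162
Change 3: A[5] 35 -> 15, delta = -20, sum = 142
Change 4: A[5] 15 -> -18, delta = -33, sum = 109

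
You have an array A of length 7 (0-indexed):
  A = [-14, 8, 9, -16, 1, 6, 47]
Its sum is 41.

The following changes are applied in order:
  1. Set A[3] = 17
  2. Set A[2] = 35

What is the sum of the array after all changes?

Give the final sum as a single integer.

Initial sum: 41
Change 1: A[3] -16 -> 17, delta = 33, sum = 74
Change 2: A[2] 9 -> 35, delta = 26, sum = 100

Answer: 100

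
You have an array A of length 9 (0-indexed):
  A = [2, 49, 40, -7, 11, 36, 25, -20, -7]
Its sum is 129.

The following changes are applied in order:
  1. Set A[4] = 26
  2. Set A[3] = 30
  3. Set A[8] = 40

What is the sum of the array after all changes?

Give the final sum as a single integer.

Answer: 228

Derivation:
Initial sum: 129
Change 1: A[4] 11 -> 26, delta = 15, sum = 144
Change 2: A[3] -7 -> 30, delta = 37, sum = 181
Change 3: A[8] -7 -> 40, delta = 47, sum = 228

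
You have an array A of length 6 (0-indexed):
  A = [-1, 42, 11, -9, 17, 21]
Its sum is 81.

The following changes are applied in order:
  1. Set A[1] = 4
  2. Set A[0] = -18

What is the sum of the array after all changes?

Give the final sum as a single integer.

Initial sum: 81
Change 1: A[1] 42 -> 4, delta = -38, sum = 43
Change 2: A[0] -1 -> -18, delta = -17, sum = 26

Answer: 26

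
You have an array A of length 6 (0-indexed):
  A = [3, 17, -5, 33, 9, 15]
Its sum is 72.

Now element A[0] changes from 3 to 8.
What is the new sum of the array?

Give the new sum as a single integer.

Old value at index 0: 3
New value at index 0: 8
Delta = 8 - 3 = 5
New sum = old_sum + delta = 72 + (5) = 77

Answer: 77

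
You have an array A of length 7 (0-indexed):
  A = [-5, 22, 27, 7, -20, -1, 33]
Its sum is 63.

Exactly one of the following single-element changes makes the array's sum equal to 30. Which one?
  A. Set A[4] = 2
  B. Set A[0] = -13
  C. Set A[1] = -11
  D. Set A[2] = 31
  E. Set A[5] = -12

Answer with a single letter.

Option A: A[4] -20->2, delta=22, new_sum=63+(22)=85
Option B: A[0] -5->-13, delta=-8, new_sum=63+(-8)=55
Option C: A[1] 22->-11, delta=-33, new_sum=63+(-33)=30 <-- matches target
Option D: A[2] 27->31, delta=4, new_sum=63+(4)=67
Option E: A[5] -1->-12, delta=-11, new_sum=63+(-11)=52

Answer: C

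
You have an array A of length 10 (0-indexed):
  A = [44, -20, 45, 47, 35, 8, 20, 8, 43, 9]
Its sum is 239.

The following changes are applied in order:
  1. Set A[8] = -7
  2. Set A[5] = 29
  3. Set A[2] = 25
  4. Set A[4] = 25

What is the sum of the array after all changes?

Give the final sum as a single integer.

Initial sum: 239
Change 1: A[8] 43 -> -7, delta = -50, sum = 189
Change 2: A[5] 8 -> 29, delta = 21, sum = 210
Change 3: A[2] 45 -> 25, delta = -20, sum = 190
Change 4: A[4] 35 -> 25, delta = -10, sum = 180

Answer: 180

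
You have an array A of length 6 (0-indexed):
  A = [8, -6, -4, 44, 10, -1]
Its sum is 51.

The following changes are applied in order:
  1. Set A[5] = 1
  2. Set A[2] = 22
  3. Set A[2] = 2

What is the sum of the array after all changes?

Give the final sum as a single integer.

Answer: 59

Derivation:
Initial sum: 51
Change 1: A[5] -1 -> 1, delta = 2, sum = 53
Change 2: A[2] -4 -> 22, delta = 26, sum = 79
Change 3: A[2] 22 -> 2, delta = -20, sum = 59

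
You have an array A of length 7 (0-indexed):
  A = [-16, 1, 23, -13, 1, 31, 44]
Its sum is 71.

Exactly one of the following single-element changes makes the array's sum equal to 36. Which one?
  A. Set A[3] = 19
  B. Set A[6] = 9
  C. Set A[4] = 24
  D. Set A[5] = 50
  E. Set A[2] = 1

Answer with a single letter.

Answer: B

Derivation:
Option A: A[3] -13->19, delta=32, new_sum=71+(32)=103
Option B: A[6] 44->9, delta=-35, new_sum=71+(-35)=36 <-- matches target
Option C: A[4] 1->24, delta=23, new_sum=71+(23)=94
Option D: A[5] 31->50, delta=19, new_sum=71+(19)=90
Option E: A[2] 23->1, delta=-22, new_sum=71+(-22)=49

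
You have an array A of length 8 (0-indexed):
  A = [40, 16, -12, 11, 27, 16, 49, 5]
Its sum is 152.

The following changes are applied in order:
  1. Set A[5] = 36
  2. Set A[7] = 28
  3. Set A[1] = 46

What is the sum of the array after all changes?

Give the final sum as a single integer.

Answer: 225

Derivation:
Initial sum: 152
Change 1: A[5] 16 -> 36, delta = 20, sum = 172
Change 2: A[7] 5 -> 28, delta = 23, sum = 195
Change 3: A[1] 16 -> 46, delta = 30, sum = 225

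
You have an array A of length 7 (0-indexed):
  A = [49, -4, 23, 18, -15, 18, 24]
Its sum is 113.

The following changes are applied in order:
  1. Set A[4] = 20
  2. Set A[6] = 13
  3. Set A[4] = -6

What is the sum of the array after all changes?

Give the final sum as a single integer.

Answer: 111

Derivation:
Initial sum: 113
Change 1: A[4] -15 -> 20, delta = 35, sum = 148
Change 2: A[6] 24 -> 13, delta = -11, sum = 137
Change 3: A[4] 20 -> -6, delta = -26, sum = 111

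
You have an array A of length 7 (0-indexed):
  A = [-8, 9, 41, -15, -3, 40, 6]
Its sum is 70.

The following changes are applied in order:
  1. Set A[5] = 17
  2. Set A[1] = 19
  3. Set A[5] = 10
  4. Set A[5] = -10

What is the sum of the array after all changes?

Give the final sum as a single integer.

Initial sum: 70
Change 1: A[5] 40 -> 17, delta = -23, sum = 47
Change 2: A[1] 9 -> 19, delta = 10, sum = 57
Change 3: A[5] 17 -> 10, delta = -7, sum = 50
Change 4: A[5] 10 -> -10, delta = -20, sum = 30

Answer: 30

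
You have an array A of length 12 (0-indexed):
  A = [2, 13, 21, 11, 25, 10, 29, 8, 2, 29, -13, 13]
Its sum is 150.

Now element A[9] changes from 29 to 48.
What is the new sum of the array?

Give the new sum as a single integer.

Old value at index 9: 29
New value at index 9: 48
Delta = 48 - 29 = 19
New sum = old_sum + delta = 150 + (19) = 169

Answer: 169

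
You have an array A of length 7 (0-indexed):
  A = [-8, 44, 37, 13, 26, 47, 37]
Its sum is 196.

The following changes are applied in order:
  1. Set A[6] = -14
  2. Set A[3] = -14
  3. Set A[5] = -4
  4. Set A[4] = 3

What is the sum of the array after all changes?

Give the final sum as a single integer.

Answer: 44

Derivation:
Initial sum: 196
Change 1: A[6] 37 -> -14, delta = -51, sum = 145
Change 2: A[3] 13 -> -14, delta = -27, sum = 118
Change 3: A[5] 47 -> -4, delta = -51, sum = 67
Change 4: A[4] 26 -> 3, delta = -23, sum = 44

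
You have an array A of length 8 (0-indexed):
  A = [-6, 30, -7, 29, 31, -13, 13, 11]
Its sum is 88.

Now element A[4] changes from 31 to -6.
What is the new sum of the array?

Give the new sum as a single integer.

Answer: 51

Derivation:
Old value at index 4: 31
New value at index 4: -6
Delta = -6 - 31 = -37
New sum = old_sum + delta = 88 + (-37) = 51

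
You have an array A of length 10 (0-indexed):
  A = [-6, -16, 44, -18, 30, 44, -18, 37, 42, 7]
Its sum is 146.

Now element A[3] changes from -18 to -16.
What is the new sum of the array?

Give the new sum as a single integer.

Old value at index 3: -18
New value at index 3: -16
Delta = -16 - -18 = 2
New sum = old_sum + delta = 146 + (2) = 148

Answer: 148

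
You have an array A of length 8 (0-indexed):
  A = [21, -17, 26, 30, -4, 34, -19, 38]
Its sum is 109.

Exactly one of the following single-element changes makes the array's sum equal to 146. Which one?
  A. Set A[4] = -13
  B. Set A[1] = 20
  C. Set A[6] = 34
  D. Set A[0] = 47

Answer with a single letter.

Option A: A[4] -4->-13, delta=-9, new_sum=109+(-9)=100
Option B: A[1] -17->20, delta=37, new_sum=109+(37)=146 <-- matches target
Option C: A[6] -19->34, delta=53, new_sum=109+(53)=162
Option D: A[0] 21->47, delta=26, new_sum=109+(26)=135

Answer: B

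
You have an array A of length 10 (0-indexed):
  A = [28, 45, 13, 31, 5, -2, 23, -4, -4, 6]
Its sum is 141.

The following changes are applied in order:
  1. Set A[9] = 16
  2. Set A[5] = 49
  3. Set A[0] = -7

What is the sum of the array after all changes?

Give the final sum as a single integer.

Initial sum: 141
Change 1: A[9] 6 -> 16, delta = 10, sum = 151
Change 2: A[5] -2 -> 49, delta = 51, sum = 202
Change 3: A[0] 28 -> -7, delta = -35, sum = 167

Answer: 167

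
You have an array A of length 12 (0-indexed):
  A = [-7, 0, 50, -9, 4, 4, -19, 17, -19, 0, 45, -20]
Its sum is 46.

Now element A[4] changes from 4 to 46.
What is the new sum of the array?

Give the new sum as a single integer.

Answer: 88

Derivation:
Old value at index 4: 4
New value at index 4: 46
Delta = 46 - 4 = 42
New sum = old_sum + delta = 46 + (42) = 88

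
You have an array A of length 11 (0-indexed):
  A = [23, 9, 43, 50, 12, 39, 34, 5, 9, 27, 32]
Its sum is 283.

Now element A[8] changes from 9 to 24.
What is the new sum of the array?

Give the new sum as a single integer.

Answer: 298

Derivation:
Old value at index 8: 9
New value at index 8: 24
Delta = 24 - 9 = 15
New sum = old_sum + delta = 283 + (15) = 298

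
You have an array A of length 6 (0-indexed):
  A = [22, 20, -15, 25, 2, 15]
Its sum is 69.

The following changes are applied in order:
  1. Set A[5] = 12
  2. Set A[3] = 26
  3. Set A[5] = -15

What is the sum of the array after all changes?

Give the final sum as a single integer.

Answer: 40

Derivation:
Initial sum: 69
Change 1: A[5] 15 -> 12, delta = -3, sum = 66
Change 2: A[3] 25 -> 26, delta = 1, sum = 67
Change 3: A[5] 12 -> -15, delta = -27, sum = 40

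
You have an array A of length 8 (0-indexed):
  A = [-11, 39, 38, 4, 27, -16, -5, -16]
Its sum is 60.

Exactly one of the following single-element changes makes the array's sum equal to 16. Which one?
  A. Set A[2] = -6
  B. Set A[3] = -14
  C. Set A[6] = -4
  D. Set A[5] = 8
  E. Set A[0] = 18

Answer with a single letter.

Option A: A[2] 38->-6, delta=-44, new_sum=60+(-44)=16 <-- matches target
Option B: A[3] 4->-14, delta=-18, new_sum=60+(-18)=42
Option C: A[6] -5->-4, delta=1, new_sum=60+(1)=61
Option D: A[5] -16->8, delta=24, new_sum=60+(24)=84
Option E: A[0] -11->18, delta=29, new_sum=60+(29)=89

Answer: A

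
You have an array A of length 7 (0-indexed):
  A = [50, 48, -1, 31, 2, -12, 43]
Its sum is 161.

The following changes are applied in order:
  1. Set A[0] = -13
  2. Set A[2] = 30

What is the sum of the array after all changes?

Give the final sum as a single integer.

Answer: 129

Derivation:
Initial sum: 161
Change 1: A[0] 50 -> -13, delta = -63, sum = 98
Change 2: A[2] -1 -> 30, delta = 31, sum = 129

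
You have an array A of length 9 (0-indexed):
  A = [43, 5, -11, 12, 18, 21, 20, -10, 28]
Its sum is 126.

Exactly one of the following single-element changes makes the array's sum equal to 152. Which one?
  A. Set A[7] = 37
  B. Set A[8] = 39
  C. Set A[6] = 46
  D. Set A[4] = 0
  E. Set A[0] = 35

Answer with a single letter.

Option A: A[7] -10->37, delta=47, new_sum=126+(47)=173
Option B: A[8] 28->39, delta=11, new_sum=126+(11)=137
Option C: A[6] 20->46, delta=26, new_sum=126+(26)=152 <-- matches target
Option D: A[4] 18->0, delta=-18, new_sum=126+(-18)=108
Option E: A[0] 43->35, delta=-8, new_sum=126+(-8)=118

Answer: C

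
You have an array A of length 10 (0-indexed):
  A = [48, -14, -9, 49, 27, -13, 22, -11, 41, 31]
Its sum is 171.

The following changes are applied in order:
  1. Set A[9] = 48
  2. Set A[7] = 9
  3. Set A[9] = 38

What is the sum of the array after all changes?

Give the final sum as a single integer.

Answer: 198

Derivation:
Initial sum: 171
Change 1: A[9] 31 -> 48, delta = 17, sum = 188
Change 2: A[7] -11 -> 9, delta = 20, sum = 208
Change 3: A[9] 48 -> 38, delta = -10, sum = 198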